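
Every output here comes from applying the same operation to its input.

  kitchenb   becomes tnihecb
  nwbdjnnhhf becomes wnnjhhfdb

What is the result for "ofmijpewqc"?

wqpmjifec

The pattern: delete the first character, then sort the characters into reverse alphabetical order.
"ofmijpewqc" → "fmijpewqc" → "wqpmjifec".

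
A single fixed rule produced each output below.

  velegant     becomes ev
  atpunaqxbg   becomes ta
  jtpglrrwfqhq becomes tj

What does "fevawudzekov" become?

Rule — swap each adjacent pair of characters (1↔2, 3↔4, ...), then keep only the first 2 characters.
On "fevawudzekov": the first step gives "efavuwzdkevo", and the second then gives "ef".

ef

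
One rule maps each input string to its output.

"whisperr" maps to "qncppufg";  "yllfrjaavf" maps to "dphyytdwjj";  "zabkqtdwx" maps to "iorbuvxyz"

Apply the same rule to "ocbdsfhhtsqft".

bqdffrqodrmaz

The pattern: move the first 3 characters to the end (rotate left by 3), then shift every letter 2 places backward in the alphabet (wrapping around).
Working it through for "ocbdsfhhtsqft": intermediate "dsfhhtsqftocb", final "bqdffrqodrmaz".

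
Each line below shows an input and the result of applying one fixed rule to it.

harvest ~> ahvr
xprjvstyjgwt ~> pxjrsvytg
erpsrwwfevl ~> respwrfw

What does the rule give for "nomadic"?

onam

The rule is to swap each adjacent pair of characters (1↔2, 3↔4, ...), then delete the last 3 characters.
Applying both steps to "nomadic": "onamidc", then "onam".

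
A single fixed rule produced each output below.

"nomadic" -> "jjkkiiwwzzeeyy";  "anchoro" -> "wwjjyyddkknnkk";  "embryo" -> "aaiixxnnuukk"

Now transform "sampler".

oowwiillhhaann

The rule is to shift every letter 4 places backward in the alphabet (wrapping around), then double every character.
On "sampler": the first step gives "owilhan", and the second then gives "oowwiillhhaann".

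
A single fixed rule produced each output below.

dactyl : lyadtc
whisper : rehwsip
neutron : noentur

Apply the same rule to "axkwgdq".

qdxawkg

Rule — move the last 2 characters to the front (rotate right by 2), then swap each adjacent pair of characters (1↔2, 3↔4, ...).
For "axkwgdq", step one produces "dqaxkwg"; step two turns that into "qdxawkg".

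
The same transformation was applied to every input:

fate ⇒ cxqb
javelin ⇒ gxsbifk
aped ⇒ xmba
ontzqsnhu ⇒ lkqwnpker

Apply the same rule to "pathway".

Each output is the input with this applied: shift every letter 3 places backward in the alphabet (wrapping around).
So "pathway" becomes "mxqetxv".

mxqetxv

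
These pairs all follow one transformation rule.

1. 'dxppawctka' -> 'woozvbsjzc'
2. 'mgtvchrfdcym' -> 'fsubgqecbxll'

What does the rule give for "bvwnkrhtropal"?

Rule — shift every letter 1 place backward in the alphabet (wrapping around), then move the first character to the end.
On "bvwnkrhtropal": the first step gives "auvmjqgsqnozk", and the second then gives "uvmjqgsqnozka".

uvmjqgsqnozka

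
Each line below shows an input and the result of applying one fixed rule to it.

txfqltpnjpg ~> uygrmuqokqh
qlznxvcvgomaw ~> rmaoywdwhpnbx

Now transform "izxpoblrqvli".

jayqpcmsrwmj

Rule — shift every letter 1 place forward in the alphabet (wrapping around).
On "izxpoblrqvli" that produces "jayqpcmsrwmj".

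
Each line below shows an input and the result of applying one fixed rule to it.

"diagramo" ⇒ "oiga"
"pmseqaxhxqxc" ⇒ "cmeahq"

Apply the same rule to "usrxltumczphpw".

Looking at the pairs, the operation is to keep every other character starting from the second (positions 2nd, 4th, 6th, ...), then move the last character to the front.
Applying both steps to "usrxltumczphpw": "sxtmzhw", then "wsxtmzh".

wsxtmzh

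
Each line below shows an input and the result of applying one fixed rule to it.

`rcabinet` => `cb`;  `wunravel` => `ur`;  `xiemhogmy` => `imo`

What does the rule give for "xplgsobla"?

The rule is to delete the last 3 characters, then keep every other character starting from the second (positions 2nd, 4th, 6th, ...).
"xplgsobla" → "xplgso" → "pgo".

pgo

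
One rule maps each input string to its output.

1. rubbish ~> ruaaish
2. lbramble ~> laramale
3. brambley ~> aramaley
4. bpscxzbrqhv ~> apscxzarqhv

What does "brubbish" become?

aruaaish

What's happening: replace every "b" with "a".
"brubbish" → "aruaaish".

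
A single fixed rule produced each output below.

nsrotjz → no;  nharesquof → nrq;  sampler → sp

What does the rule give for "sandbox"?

In each case the input is transformed by: move the last character to the front, then keep one character in every 3, starting at position 2 (positions 2nd, 5th, 8th, ...).
Working it through for "sandbox": intermediate "xsandbo", final "sd".

sd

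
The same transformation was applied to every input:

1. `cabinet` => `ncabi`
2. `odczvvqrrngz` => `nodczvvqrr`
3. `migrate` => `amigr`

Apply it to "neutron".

Each output is the input with this applied: delete the last 2 characters, then move the last character to the front.
On "neutron": the first step gives "neutr", and the second then gives "rneut".

rneut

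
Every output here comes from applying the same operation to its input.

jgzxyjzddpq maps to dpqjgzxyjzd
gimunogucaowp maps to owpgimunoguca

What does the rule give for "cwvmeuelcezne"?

The pattern: move the last 3 characters to the front (rotate right by 3).
Applying that to "cwvmeuelcezne" gives "znecwvmeuelce".

znecwvmeuelce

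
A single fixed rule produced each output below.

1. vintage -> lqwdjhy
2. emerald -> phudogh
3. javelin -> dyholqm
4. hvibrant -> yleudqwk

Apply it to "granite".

udqlwhj

Looking at the pairs, the operation is to shift every letter 3 places forward in the alphabet (wrapping around), then move the first character to the end.
"granite" → "judqlwh" → "udqlwhj".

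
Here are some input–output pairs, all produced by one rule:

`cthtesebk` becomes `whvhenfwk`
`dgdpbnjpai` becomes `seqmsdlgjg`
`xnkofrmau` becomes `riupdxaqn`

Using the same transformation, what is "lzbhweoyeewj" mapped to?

kzhrbhhzmoce

In each case the input is transformed by: move the first 3 characters to the end (rotate left by 3), then shift every letter 3 places forward in the alphabet (wrapping around).
On "lzbhweoyeewj": the first step gives "hweoyeewjlzb", and the second then gives "kzhrbhhzmoce".
(Check on "cthtesebk": → "tesebkcth" → "whvhenfwk" ✓)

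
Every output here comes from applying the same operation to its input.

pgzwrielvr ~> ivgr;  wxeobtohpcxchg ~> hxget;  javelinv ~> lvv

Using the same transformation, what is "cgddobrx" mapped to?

oxd

The transformation: swap the front and back halves of the string, then keep one character in every 3, starting at position 1 (positions 1st, 4th, 7th, ...).
Applying both steps to "cgddobrx": "obrxcgdd", then "oxd".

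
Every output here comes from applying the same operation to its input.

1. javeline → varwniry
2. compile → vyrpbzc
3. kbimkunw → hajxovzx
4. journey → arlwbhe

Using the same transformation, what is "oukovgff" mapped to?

tssbhxbi

The rule is to shift every letter 13 places forward in the alphabet (wrapping around) — i.e. ROT13, then move the last 3 characters to the front (rotate right by 3).
Applying both steps to "oukovgff": "bhxbitss", then "tssbhxbi".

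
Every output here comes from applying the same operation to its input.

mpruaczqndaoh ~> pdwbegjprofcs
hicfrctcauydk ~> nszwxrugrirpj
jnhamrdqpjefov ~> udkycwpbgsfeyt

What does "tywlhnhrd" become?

The pattern: shift every letter 11 places backward in the alphabet (wrapping around), then move the last 3 characters to the front (rotate right by 3).
"tywlhnhrd" → "inlawcwgs" → "wgsinlawc".

wgsinlawc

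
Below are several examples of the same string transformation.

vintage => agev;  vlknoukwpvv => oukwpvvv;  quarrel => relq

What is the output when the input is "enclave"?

What's happening: move the first character to the end, then delete the first 3 characters.
For "enclave", step one produces "nclavee"; step two turns that into "avee".
(Check on "quarrel": → "uarrelq" → "relq" ✓)

avee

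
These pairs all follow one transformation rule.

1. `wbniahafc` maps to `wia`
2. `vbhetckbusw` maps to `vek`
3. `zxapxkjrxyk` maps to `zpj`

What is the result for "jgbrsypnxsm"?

In each case the input is transformed by: delete the last 2 characters, then keep one character in every 3, starting at position 1 (positions 1st, 4th, 7th, ...).
So "jgbrsypnxsm" becomes "jrp".

jrp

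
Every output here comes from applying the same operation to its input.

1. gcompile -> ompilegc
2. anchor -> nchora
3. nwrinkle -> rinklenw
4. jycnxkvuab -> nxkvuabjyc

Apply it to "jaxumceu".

xumceuja

The transformation: move the last 2 characters to the front (rotate right by 2), then swap the front and back halves of the string.
Applying both steps to "jaxumceu": "eujaxumc", then "xumceuja".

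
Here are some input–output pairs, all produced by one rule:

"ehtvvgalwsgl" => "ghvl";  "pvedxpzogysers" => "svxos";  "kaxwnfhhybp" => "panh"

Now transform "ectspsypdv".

The transformation: keep one character in every 3, starting at position 2 (positions 2nd, 5th, 8th, ...), then move the last character to the front.
Starting from "ectspsypdv": after the first operation, "cpp"; after the second, "pcp".
(Check on "ehtvvgalwsgl": → "hvlg" → "ghvl" ✓)

pcp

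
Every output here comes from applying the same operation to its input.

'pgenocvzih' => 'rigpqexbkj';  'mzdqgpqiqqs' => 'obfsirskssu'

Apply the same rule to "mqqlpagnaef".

Rule — shift every letter 2 places forward in the alphabet (wrapping around).
So "mqqlpagnaef" becomes "ossnrcipcgh".

ossnrcipcgh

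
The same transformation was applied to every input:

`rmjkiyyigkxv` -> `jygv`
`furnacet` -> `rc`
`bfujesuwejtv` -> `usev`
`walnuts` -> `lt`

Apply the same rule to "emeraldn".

The transformation: keep one character in every 3, starting at position 3 (positions 3rd, 6th, 9th, ...).
So "emeraldn" becomes "el".

el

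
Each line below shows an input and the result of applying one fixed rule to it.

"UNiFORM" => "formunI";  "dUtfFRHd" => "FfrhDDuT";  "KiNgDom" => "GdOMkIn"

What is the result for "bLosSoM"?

What's happening: move the first 3 characters to the end (rotate left by 3), then flip the case of every letter.
Working it through for "bLosSoM": intermediate "sSoMbLo", final "SsOmBlO".

SsOmBlO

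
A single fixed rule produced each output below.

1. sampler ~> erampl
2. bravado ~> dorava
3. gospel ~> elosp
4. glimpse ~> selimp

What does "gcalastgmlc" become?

lccalastgm

In each case the input is transformed by: delete the first character, then move the last 2 characters to the front (rotate right by 2).
Starting from "gcalastgmlc": after the first operation, "calastgmlc"; after the second, "lccalastgm".
(Check on "sampler": → "ampler" → "erampl" ✓)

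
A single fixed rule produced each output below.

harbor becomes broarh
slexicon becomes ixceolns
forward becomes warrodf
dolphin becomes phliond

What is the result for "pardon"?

droanp

The rule is to take characters alternately from the front and the back (1st, last, 2nd, 2nd-last, ...), then reverse the string.
For "pardon", step one produces "pnaord"; step two turns that into "droanp".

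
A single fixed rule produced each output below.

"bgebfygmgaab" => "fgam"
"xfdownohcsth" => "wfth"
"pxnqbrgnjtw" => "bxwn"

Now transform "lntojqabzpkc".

jnkb

Looking at the pairs, the operation is to keep one character in every 3, starting at position 2 (positions 2nd, 5th, 8th, ...), then swap each adjacent pair of characters (1↔2, 3↔4, ...).
"lntojqabzpkc" → "njbk" → "jnkb".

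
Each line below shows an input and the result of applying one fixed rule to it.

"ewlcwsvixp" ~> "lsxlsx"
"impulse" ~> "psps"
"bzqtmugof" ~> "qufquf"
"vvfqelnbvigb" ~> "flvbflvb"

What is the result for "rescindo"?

In each case the input is transformed by: keep one character in every 3, starting at position 3 (positions 3rd, 6th, 9th, ...), then write the whole string twice.
On "rescindo" that produces "snsn".

snsn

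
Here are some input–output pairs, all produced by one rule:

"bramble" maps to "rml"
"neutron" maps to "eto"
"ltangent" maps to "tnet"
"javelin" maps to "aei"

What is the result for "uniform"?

The rule is to keep every other character starting from the second (positions 2nd, 4th, 6th, ...).
Doing the same to "uniform": "nfr".

nfr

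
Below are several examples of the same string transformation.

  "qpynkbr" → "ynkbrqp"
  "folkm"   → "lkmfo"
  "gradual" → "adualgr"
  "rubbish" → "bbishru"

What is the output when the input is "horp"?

rpho

What's happening: move the first 2 characters to the end (rotate left by 2).
So "horp" becomes "rpho".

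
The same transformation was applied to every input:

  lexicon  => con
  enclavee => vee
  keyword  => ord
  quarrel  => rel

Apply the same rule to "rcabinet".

Looking at the pairs, the operation is to keep only the last 3 characters.
On "rcabinet" that produces "net".

net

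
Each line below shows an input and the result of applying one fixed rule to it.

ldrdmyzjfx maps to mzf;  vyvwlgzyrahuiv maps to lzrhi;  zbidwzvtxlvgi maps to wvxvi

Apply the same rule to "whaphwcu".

The transformation: delete the first 3 characters, then keep every other character starting from the second (positions 2nd, 4th, 6th, ...).
On "whaphwcu": the first step gives "phwcu", and the second then gives "hc".

hc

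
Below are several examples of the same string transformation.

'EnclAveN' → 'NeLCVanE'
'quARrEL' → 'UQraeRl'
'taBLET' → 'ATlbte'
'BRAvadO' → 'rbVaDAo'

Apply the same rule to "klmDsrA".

In each case the input is transformed by: swap each adjacent pair of characters (1↔2, 3↔4, ...), then flip the case of every letter.
For "klmDsrA", step one produces "lkDmrsA"; step two turns that into "LKdMRSa".

LKdMRSa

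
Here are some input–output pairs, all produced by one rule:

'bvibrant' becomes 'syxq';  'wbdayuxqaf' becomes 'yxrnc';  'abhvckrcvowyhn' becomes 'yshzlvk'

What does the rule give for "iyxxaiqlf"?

The rule is to keep every other character starting from the second (positions 2nd, 4th, 6th, ...), then shift every letter 3 places backward in the alphabet (wrapping around).
Applying both steps to "iyxxaiqlf": "yxil", then "vufi".

vufi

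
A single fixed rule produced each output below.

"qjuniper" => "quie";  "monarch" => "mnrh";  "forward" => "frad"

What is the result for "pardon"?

Looking at the pairs, the operation is to keep every other character starting from the first (positions 1st, 3rd, 5th, ...).
"pardon" → "pro".

pro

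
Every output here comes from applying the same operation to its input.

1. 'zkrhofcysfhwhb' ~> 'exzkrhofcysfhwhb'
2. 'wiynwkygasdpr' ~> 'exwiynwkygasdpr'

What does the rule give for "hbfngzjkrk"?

exhbfngzjkrk

What's happening: prepend "ex".
On "hbfngzjkrk" that produces "exhbfngzjkrk".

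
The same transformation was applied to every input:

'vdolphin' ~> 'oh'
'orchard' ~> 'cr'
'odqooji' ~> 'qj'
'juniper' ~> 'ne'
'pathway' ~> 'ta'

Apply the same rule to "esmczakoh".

mah

Each output is the input with this applied: keep one character in every 3, starting at position 3 (positions 3rd, 6th, 9th, ...).
On "esmczakoh" that produces "mah".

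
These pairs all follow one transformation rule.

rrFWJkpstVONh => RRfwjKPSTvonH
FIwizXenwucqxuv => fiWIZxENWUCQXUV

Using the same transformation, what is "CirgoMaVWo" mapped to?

cIRGOmAvwO

The pattern: flip the case of every letter.
On "CirgoMaVWo" that produces "cIRGOmAvwO".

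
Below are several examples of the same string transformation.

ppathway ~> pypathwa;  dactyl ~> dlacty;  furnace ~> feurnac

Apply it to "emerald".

The rule is to swap the first and last characters, then move the last character to the front.
Starting from "emerald": after the first operation, "dmerale"; after the second, "edmeral".
(Check on "dactyl": → "lactyd" → "dlacty" ✓)

edmeral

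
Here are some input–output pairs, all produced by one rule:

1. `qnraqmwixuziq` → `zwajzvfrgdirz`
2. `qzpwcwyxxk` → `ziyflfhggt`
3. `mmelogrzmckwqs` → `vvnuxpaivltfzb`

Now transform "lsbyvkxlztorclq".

The pattern: shift every letter 9 places forward in the alphabet (wrapping around).
On "lsbyvkxlztorclq" that produces "ubkhetguicxaluz".

ubkhetguicxaluz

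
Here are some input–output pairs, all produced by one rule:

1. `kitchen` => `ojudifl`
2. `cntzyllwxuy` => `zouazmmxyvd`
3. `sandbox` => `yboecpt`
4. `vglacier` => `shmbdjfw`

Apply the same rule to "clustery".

What's happening: shift every letter 1 place forward in the alphabet (wrapping around), then swap the first and last characters.
Starting from "clustery": after the first operation, "dmvtufsz"; after the second, "zmvtufsd".

zmvtufsd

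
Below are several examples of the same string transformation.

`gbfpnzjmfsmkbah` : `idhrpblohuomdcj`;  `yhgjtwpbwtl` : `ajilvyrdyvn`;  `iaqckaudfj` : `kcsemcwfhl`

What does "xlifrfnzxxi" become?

znkhthpbzzk

The rule is to shift every letter 2 places forward in the alphabet (wrapping around).
"xlifrfnzxxi" → "znkhthpbzzk".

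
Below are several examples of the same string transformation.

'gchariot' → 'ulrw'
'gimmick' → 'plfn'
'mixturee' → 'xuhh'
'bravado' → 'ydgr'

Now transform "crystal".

vwdo

The rule is to shift every letter 3 places forward in the alphabet (wrapping around), then keep only the last 4 characters.
Working it through for "crystal": intermediate "fubvwdo", final "vwdo".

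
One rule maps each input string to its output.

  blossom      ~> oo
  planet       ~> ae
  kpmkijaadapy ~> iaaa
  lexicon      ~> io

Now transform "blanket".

ae

Looking at the pairs, the operation is to delete the first 2 characters, then keep only the vowels.
"blanket" → "ae".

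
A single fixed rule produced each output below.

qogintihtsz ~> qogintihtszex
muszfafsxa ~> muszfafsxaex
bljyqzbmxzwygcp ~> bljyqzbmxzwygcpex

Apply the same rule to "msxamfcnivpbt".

msxamfcnivpbtex

The transformation: append "ex".
Applying that to "msxamfcnivpbt" gives "msxamfcnivpbtex".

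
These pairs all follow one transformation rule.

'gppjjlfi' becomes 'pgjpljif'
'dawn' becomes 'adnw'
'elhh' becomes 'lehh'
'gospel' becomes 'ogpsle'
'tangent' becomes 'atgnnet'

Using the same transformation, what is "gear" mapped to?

egra

What's happening: swap each adjacent pair of characters (1↔2, 3↔4, ...).
On "gear" that produces "egra".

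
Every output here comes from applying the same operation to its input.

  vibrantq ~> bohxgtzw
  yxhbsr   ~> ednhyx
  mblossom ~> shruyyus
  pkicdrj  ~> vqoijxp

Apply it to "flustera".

lrayzkxg

The rule is to shift every letter 6 places forward in the alphabet (wrapping around).
Doing the same to "flustera": "lrayzkxg".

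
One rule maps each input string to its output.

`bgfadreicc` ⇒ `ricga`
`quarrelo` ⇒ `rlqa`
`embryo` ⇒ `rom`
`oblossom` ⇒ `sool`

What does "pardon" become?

dna

The transformation: swap the front and back halves of the string, then keep every other character starting from the first (positions 1st, 3rd, 5th, ...).
For "pardon", step one produces "donpar"; step two turns that into "dna".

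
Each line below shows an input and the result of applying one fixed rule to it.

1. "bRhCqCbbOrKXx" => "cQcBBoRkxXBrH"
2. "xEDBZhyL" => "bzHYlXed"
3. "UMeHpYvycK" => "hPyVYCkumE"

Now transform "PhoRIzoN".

riZOnpHO

Each output is the input with this applied: flip the case of every letter, then move the first 3 characters to the end (rotate left by 3).
Working it through for "PhoRIzoN": intermediate "pHOriZOn", final "riZOnpHO".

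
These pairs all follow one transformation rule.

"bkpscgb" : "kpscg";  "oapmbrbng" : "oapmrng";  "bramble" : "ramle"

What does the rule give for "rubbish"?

The rule is to remove every "b".
So "rubbish" becomes "ruish".

ruish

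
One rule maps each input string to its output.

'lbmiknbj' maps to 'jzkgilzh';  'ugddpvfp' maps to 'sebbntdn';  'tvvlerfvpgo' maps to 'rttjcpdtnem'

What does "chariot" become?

In each case the input is transformed by: shift every letter 2 places backward in the alphabet (wrapping around).
Doing the same to "chariot": "afypgmr".

afypgmr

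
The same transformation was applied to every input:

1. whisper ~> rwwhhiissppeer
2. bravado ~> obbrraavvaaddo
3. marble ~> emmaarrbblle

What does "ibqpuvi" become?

Rule — double every character, then move the last character to the front.
Applying both steps to "ibqpuvi": "iibbqqppuuvvii", then "iiibbqqppuuvvi".

iiibbqqppuuvvi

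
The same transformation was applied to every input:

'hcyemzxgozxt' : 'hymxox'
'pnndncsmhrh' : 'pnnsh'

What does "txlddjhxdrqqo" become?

tldhdq

Rule — swap each adjacent pair of characters (1↔2, 3↔4, ...), then keep every other character starting from the second (positions 2nd, 4th, 6th, ...).
Applying that to "txlddjhxdrqqo" gives "tldhdq".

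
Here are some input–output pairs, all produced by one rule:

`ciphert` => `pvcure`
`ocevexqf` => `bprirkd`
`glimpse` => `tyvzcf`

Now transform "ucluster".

hpyhfgr

In each case the input is transformed by: delete the last character, then shift every letter 13 places forward in the alphabet (wrapping around) — i.e. ROT13.
"ucluster" → "ucluste" → "hpyhfgr".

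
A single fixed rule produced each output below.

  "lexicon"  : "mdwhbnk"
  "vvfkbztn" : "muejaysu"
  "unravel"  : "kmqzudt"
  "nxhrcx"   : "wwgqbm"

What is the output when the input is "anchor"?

The rule is to shift every letter 1 place backward in the alphabet (wrapping around), then swap the first and last characters.
Applying that to "anchor" gives "qmbgnz".
(Check on "lexicon": → "kdwhbnm" → "mdwhbnk" ✓)

qmbgnz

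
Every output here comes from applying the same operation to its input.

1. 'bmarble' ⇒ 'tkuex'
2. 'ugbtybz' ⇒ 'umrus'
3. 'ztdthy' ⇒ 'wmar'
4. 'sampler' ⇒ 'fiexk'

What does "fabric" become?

The transformation: shift every letter 7 places backward in the alphabet (wrapping around), then delete the first 2 characters.
On "fabric": the first step gives "ytukbv", and the second then gives "ukbv".

ukbv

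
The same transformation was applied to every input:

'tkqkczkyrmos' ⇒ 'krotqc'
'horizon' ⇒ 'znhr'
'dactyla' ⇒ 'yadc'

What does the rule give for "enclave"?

What's happening: keep every other character starting from the first (positions 1st, 3rd, 5th, ...), then swap the front and back halves of the string.
Applying both steps to "enclave": "ecae", then "aeec".

aeec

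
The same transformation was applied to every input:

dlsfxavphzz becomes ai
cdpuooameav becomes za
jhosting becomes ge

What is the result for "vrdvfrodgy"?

so

The transformation: shift every letter 3 places backward in the alphabet (wrapping around), then keep only the first 2 characters.
For "vrdvfrodgy" the result is "so".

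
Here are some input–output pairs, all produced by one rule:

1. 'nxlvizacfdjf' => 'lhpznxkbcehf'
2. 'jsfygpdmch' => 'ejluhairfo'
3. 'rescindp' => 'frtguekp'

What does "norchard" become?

tfpqtejc

In each case the input is transformed by: shift every letter 2 places forward in the alphabet (wrapping around), then move the last 2 characters to the front (rotate right by 2).
Starting from "norchard": after the first operation, "pqtejctf"; after the second, "tfpqtejc".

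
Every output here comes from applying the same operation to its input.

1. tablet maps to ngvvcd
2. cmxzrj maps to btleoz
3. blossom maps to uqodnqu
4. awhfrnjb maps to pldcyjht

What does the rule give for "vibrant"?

Looking at the pairs, the operation is to move the last 3 characters to the front (rotate right by 3), then shift every letter 2 places forward in the alphabet (wrapping around).
For "vibrant" the result is "cpvxkdt".
(Check on "blossom": → "somblos" → "uqodnqu" ✓)

cpvxkdt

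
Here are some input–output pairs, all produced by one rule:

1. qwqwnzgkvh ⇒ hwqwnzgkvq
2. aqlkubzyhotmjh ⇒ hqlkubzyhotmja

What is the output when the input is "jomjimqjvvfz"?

In each case the input is transformed by: swap the first and last characters.
"jomjimqjvvfz" → "zomjimqjvvfj".

zomjimqjvvfj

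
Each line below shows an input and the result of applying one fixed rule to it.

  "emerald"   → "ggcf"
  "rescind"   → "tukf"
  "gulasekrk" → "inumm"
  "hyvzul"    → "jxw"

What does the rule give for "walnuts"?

The transformation: shift every letter 2 places forward in the alphabet (wrapping around), then keep every other character starting from the first (positions 1st, 3rd, 5th, ...).
"walnuts" → "ycnpwvu" → "ynwu".

ynwu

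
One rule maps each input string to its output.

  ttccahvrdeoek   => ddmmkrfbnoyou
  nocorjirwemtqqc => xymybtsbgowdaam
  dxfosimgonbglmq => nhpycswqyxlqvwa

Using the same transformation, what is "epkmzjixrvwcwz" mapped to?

Looking at the pairs, the operation is to shift every letter 10 places forward in the alphabet (wrapping around).
So "epkmzjixrvwcwz" becomes "ozuwjtshbfgmgj".

ozuwjtshbfgmgj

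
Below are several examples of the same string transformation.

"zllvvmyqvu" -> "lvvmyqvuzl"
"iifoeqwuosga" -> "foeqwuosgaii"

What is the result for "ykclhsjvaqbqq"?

clhsjvaqbqqyk

What's happening: move the first 2 characters to the end (rotate left by 2).
For "ykclhsjvaqbqq" the result is "clhsjvaqbqqyk".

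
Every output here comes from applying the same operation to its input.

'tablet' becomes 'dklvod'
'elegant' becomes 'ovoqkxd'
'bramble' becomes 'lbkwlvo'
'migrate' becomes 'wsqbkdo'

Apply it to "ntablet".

xdklvod

Each output is the input with this applied: shift every letter 10 places forward in the alphabet (wrapping around).
"ntablet" → "xdklvod".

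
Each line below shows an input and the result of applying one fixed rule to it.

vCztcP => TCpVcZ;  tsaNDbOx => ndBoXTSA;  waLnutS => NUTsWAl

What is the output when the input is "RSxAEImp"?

aeiMPrsX

The transformation: flip the case of every letter, then move the first 3 characters to the end (rotate left by 3).
Working it through for "RSxAEImp": intermediate "rsXaeiMP", final "aeiMPrsX".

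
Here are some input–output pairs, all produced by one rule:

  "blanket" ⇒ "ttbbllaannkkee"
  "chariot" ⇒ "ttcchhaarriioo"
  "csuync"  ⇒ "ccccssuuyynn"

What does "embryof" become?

What's happening: move the last character to the front, then double every character.
"embryof" → "fembryo" → "ffeemmbbrryyoo".

ffeemmbbrryyoo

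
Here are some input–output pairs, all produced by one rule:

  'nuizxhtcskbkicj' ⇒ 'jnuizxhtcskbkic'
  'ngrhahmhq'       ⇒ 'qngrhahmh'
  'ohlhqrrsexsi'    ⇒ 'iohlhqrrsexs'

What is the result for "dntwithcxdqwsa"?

adntwithcxdqws

In each case the input is transformed by: move the last character to the front.
On "dntwithcxdqwsa" that produces "adntwithcxdqws".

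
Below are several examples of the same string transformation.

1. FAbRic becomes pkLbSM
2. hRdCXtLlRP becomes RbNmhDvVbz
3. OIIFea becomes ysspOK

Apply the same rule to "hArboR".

RkBLYb

Looking at the pairs, the operation is to flip the case of every letter, then shift every letter 10 places forward in the alphabet (wrapping around).
For "hArboR", step one produces "HaRBOr"; step two turns that into "RkBLYb".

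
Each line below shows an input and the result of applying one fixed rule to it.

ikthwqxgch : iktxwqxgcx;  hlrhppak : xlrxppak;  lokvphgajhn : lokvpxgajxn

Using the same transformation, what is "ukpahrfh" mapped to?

What's happening: replace every "h" with "x".
For "ukpahrfh" the result is "ukpaxrfx".

ukpaxrfx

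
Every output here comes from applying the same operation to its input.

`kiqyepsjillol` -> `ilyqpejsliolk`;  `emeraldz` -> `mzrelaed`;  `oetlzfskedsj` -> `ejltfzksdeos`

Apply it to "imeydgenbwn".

Looking at the pairs, the operation is to swap the first and last characters, then swap each adjacent pair of characters (1↔2, 3↔4, ...).
For "imeydgenbwn" the result is "mnyegdnewbi".

mnyegdnewbi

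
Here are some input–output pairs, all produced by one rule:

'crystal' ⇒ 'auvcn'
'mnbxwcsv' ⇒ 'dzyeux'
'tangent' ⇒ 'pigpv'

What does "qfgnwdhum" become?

ipyfjwo

Looking at the pairs, the operation is to shift every letter 2 places forward in the alphabet (wrapping around), then delete the first 2 characters.
Applying both steps to "qfgnwdhum": "shipyfjwo", then "ipyfjwo".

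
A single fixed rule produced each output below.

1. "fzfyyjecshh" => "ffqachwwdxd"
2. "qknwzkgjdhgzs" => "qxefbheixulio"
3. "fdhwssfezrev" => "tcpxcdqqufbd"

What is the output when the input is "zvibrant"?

rlypzgtx

The rule is to reverse the string, then shift every letter 2 places backward in the alphabet (wrapping around).
For "zvibrant", step one produces "tnarbivz"; step two turns that into "rlypzgtx".
(Check on "fdhwssfezrev": → "verzefsswhdf" → "tcpxcdqqufbd" ✓)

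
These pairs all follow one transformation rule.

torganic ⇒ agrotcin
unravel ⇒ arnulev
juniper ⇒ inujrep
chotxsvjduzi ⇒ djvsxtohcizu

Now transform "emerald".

What's happening: reverse the string, then move the first 3 characters to the end (rotate left by 3).
Working it through for "emerald": intermediate "dlareme", final "remedla".

remedla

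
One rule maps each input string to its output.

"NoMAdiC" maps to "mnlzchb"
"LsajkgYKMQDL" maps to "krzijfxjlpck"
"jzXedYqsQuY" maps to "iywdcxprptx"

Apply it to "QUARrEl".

ptzqqdk

What's happening: shift every letter 1 place backward in the alphabet (wrapping around), then convert every letter to lowercase.
Applying both steps to "QUARrEl": "PTZQqDk", then "ptzqqdk".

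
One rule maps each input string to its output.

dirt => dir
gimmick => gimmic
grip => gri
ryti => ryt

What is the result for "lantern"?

lanter

In each case the input is transformed by: delete the last character.
Applying that to "lantern" gives "lanter".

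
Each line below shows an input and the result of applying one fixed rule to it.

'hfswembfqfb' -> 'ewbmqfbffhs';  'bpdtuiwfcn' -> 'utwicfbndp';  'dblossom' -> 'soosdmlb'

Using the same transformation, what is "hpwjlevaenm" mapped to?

ljveeamnphw

Each output is the input with this applied: move the first 3 characters to the end (rotate left by 3), then swap each adjacent pair of characters (1↔2, 3↔4, ...).
"hpwjlevaenm" → "jlevaenmhpw" → "ljveeamnphw".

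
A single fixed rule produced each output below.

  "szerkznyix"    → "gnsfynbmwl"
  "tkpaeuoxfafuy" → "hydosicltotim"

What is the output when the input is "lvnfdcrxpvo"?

zjbtrqfldjc

The pattern: shift every letter 12 places backward in the alphabet (wrapping around).
So "lvnfdcrxpvo" becomes "zjbtrqfldjc".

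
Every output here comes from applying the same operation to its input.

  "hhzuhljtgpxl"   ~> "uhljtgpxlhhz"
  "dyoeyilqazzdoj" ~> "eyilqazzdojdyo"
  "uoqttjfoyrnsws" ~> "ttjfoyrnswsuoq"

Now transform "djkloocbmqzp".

Each output is the input with this applied: move the first 3 characters to the end (rotate left by 3).
So "djkloocbmqzp" becomes "loocbmqzpdjk".

loocbmqzpdjk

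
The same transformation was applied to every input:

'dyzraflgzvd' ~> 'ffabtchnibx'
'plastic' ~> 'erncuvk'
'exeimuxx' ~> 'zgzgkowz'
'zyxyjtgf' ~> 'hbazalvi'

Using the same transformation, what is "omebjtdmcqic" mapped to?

eqogdlvfoesk

The rule is to move the last character to the front, then shift every letter 2 places forward in the alphabet (wrapping around).
"omebjtdmcqic" → "eqogdlvfoesk".
(Check on "zyxyjtgf": → "fzyxyjtg" → "hbazalvi" ✓)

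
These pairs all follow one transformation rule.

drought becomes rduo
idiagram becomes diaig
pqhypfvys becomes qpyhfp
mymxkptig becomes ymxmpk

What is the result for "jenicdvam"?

The transformation: delete the last 3 characters, then swap each adjacent pair of characters (1↔2, 3↔4, ...).
Working it through for "jenicdvam": intermediate "jenicd", final "ejindc".
(Check on "mymxkptig": → "mymxkp" → "ymxmpk" ✓)

ejindc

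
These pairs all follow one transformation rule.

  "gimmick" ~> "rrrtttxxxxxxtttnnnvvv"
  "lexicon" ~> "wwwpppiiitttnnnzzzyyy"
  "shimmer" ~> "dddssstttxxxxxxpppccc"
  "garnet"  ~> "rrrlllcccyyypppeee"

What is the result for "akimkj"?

Rule — shift every letter 11 places forward in the alphabet (wrapping around), then repeat every character 3 times.
"akimkj" → "lllvvvtttxxxvvvuuu".

lllvvvtttxxxvvvuuu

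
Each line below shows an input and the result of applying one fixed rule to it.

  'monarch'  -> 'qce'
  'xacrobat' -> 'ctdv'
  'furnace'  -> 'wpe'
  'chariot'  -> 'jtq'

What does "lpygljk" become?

Rule — keep every other character starting from the second (positions 2nd, 4th, 6th, ...), then shift every letter 2 places forward in the alphabet (wrapping around).
Working it through for "lpygljk": intermediate "pgj", final "ril".

ril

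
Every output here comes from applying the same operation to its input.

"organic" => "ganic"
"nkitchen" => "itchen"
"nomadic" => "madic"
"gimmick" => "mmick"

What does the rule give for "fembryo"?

mbryo

Rule — delete the first 2 characters.
"fembryo" → "mbryo".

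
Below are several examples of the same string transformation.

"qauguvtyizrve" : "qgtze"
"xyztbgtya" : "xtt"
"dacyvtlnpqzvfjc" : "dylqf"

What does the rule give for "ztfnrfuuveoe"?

znue

The rule is to keep one character in every 3, starting at position 1 (positions 1st, 4th, 7th, ...).
Doing the same to "ztfnrfuuveoe": "znue".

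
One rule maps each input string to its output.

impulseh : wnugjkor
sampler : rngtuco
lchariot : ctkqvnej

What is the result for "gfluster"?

wuvgtihn

The transformation: shift every letter 2 places forward in the alphabet (wrapping around), then move the first 3 characters to the end (rotate left by 3).
For "gfluster", step one produces "ihnwuvgt"; step two turns that into "wuvgtihn".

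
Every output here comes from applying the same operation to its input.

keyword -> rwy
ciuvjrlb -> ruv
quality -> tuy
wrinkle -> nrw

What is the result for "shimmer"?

Looking at the pairs, the operation is to sort the characters into alphabetical order, then keep only the last 3 characters.
Applying that to "shimmer" gives "mrs".

mrs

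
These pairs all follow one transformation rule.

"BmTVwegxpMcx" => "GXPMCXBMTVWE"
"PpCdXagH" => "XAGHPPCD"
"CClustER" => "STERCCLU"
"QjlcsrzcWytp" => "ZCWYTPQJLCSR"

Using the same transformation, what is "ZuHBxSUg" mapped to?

Rule — swap the front and back halves of the string, then convert every letter to uppercase.
On "ZuHBxSUg" that produces "XSUGZUHB".
(Check on "PpCdXagH": → "XagHPpCd" → "XAGHPPCD" ✓)

XSUGZUHB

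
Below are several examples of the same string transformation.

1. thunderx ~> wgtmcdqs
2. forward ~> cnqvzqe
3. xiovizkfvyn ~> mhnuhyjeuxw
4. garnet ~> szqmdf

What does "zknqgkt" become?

sjmpfjy

In each case the input is transformed by: swap the first and last characters, then shift every letter 1 place backward in the alphabet (wrapping around).
For "zknqgkt" the result is "sjmpfjy".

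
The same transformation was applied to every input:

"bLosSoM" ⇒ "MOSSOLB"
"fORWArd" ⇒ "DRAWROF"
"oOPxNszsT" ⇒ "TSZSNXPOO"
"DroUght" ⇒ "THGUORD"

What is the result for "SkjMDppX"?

XPPDMJKS

The transformation: reverse the string, then convert every letter to uppercase.
For "SkjMDppX", step one produces "XppDMjkS"; step two turns that into "XPPDMJKS".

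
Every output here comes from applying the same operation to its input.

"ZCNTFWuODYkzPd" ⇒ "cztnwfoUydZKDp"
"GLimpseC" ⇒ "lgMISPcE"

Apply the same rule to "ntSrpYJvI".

TNRsyPVji

Rule — flip the case of every letter, then swap each adjacent pair of characters (1↔2, 3↔4, ...).
Working it through for "ntSrpYJvI": intermediate "NTsRPyjVi", final "TNRsyPVji".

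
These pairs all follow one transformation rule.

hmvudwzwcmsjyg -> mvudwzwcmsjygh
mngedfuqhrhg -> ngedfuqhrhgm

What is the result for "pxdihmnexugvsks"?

In each case the input is transformed by: move the first character to the end.
"pxdihmnexugvsks" → "xdihmnexugvsksp".

xdihmnexugvsksp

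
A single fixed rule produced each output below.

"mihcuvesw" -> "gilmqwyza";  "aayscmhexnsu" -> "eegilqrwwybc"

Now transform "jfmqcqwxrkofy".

Each output is the input with this applied: sort the characters into alphabetical order, then shift every letter 4 places forward in the alphabet (wrapping around).
Starting from "jfmqcqwxrkofy": after the first operation, "cffjkmoqqrwxy"; after the second, "gjjnoqsuuvabc".
(Check on "mihcuvesw": → "cehimsuvw" → "gilmqwyza" ✓)

gjjnoqsuuvabc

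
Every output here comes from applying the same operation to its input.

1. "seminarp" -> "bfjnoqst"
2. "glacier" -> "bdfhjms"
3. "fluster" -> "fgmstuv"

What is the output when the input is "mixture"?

The rule is to shift every letter 1 place forward in the alphabet (wrapping around), then sort the characters into alphabetical order.
Starting from "mixture": after the first operation, "njyuvsf"; after the second, "fjnsuvy".

fjnsuvy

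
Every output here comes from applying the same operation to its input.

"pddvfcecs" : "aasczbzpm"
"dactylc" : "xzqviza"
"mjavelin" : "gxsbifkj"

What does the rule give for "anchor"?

kzelox

Rule — shift every letter 3 places backward in the alphabet (wrapping around), then move the first character to the end.
On "anchor": the first step gives "xkzelo", and the second then gives "kzelox".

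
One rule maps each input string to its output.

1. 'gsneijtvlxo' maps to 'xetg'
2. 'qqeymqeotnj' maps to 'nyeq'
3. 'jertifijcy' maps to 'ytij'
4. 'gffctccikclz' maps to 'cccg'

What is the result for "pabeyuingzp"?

The pattern: keep one character in every 3, starting at position 1 (positions 1st, 4th, 7th, ...), then swap the first and last characters.
Applying both steps to "pabeyuingzp": "peiz", then "zeip".

zeip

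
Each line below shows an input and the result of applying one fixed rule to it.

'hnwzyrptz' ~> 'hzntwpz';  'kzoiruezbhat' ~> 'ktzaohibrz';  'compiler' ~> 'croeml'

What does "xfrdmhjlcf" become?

Each output is the input with this applied: take characters alternately from the front and the back (1st, last, 2nd, 2nd-last, ...), then delete the last 2 characters.
For "xfrdmhjlcf" the result is "xffcrldj".

xffcrldj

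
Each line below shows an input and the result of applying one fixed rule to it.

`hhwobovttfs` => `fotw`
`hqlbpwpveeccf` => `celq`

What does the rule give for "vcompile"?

Each output is the input with this applied: sort the characters into alphabetical order, then keep one character in every 3, starting at position 2 (positions 2nd, 5th, 8th, ...).
On "vcompile": the first step gives "ceilmopv", and the second then gives "emv".

emv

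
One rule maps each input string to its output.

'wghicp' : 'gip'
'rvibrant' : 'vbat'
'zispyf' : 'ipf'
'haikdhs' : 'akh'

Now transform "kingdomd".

igod

Rule — keep every other character starting from the second (positions 2nd, 4th, 6th, ...).
Applying that to "kingdomd" gives "igod".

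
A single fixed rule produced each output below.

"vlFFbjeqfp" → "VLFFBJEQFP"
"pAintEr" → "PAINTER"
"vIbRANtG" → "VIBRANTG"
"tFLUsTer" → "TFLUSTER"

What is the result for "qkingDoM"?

Looking at the pairs, the operation is to convert every letter to uppercase.
On "qkingDoM" that produces "QKINGDOM".

QKINGDOM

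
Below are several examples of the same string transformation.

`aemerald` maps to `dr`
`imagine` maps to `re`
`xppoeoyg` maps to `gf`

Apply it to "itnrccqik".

etb

The pattern: keep one character in every 3, starting at position 3 (positions 3rd, 6th, 9th, ...), then shift every letter 9 places backward in the alphabet (wrapping around).
For "itnrccqik" the result is "etb".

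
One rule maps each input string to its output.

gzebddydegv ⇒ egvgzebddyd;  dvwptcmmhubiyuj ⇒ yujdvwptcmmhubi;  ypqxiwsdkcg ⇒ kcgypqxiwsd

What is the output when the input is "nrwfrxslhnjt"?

The transformation: move the last 3 characters to the front (rotate right by 3).
So "nrwfrxslhnjt" becomes "njtnrwfrxslh".

njtnrwfrxslh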